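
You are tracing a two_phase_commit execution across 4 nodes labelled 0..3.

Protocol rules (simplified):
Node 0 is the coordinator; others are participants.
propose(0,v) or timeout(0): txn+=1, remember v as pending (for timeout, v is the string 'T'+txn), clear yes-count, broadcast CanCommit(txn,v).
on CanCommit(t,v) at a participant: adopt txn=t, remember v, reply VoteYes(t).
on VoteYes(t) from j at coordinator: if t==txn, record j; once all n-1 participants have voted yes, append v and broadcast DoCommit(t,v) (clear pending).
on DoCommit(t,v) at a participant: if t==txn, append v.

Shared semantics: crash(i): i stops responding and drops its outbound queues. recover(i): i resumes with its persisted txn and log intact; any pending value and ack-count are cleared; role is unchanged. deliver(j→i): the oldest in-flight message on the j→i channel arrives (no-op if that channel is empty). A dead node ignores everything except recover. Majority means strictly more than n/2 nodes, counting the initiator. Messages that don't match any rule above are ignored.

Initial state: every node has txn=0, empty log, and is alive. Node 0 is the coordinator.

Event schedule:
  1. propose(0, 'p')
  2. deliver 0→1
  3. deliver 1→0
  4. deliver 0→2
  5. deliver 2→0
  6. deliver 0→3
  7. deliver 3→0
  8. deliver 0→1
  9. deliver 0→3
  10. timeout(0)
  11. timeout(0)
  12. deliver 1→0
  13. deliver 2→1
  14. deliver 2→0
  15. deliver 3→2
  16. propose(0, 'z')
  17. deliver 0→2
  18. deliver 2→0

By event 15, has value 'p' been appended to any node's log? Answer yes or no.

e1 propose(0,'p'): 0[coor,t=1,-]
e2 deliver 0→1: 1[part,t=1,-]
e3 deliver 1→0: ·
e4 deliver 0→2: 2[part,t=1,-]
e5 deliver 2→0: ·
e6 deliver 0→3: 3[part,t=1,-]
e7 deliver 3→0: 0[coor,t=1,p]
e8 deliver 0→1: 1[part,t=1,p]
e9 deliver 0→3: 3[part,t=1,p]
e10 timeout(0): 0[coor,t=2,p]
e11 timeout(0): 0[coor,t=3,p]
e12 deliver 1→0: ·
e13 deliver 2→1: ·
e14 deliver 2→0: ·
e15 deliver 3→2: ·

yes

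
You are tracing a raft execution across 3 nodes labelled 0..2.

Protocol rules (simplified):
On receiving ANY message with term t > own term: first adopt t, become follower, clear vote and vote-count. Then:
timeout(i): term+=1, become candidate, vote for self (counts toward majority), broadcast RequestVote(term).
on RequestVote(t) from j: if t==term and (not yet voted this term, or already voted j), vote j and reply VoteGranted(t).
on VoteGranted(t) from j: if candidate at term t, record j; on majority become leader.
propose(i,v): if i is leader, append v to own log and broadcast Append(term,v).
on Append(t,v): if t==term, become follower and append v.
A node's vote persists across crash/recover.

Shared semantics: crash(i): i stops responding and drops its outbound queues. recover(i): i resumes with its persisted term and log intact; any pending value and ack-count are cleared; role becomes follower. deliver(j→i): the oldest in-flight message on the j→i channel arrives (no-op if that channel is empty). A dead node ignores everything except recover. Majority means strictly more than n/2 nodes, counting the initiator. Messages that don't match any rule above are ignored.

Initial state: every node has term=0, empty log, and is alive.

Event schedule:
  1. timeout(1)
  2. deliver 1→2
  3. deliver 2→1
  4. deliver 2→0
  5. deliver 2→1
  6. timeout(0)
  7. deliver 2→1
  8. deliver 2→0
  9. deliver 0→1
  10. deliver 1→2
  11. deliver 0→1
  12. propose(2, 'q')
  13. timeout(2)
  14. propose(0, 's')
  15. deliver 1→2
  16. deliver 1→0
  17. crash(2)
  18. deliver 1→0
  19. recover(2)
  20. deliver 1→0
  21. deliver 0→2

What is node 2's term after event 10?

1

1. timeout(1):  <1:cand t1 ->
2. deliver 1→2:  <2:foll t1 ->
3. deliver 2→1:  <1:lead t1 ->
4. deliver 2→0:  nop
5. deliver 2→1:  nop
6. timeout(0):  <0:cand t1 ->
7. deliver 2→1:  nop
8. deliver 2→0:  nop
9. deliver 0→1:  nop
10. deliver 1→2:  nop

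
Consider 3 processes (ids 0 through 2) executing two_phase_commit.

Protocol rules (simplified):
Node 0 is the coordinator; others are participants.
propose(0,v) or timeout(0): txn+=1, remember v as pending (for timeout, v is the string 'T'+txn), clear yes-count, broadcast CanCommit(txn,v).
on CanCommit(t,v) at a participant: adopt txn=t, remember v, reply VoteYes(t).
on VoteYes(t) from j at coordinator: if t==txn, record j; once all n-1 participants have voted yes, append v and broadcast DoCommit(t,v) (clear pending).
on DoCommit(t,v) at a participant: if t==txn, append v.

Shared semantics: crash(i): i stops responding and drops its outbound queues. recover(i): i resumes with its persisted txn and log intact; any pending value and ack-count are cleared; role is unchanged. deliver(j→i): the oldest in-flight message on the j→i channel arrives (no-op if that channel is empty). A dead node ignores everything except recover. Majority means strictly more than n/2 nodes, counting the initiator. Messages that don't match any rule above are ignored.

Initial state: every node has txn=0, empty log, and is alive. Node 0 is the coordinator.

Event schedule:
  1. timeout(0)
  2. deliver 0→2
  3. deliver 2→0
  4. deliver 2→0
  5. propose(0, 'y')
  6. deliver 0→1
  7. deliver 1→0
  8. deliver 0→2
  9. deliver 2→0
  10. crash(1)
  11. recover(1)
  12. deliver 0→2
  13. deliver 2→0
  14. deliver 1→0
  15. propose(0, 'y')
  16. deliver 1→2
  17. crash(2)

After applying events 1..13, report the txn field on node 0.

2

[1] timeout(0) → N0(coor t1 [-])
[2] deliver 0→2 → N2(part t1 [-])
[3] deliver 2→0 → ∅
[4] deliver 2→0 → ∅
[5] propose(0,'y') → N0(coor t2 [-])
[6] deliver 0→1 → N1(part t1 [-])
[7] deliver 1→0 → ∅
[8] deliver 0→2 → N2(part t2 [-])
[9] deliver 2→0 → ∅
[10] crash(1) → N1(✗part t1 [-])
[11] recover(1) → N1(part t1 [-])
[12] deliver 0→2 → ∅
[13] deliver 2→0 → ∅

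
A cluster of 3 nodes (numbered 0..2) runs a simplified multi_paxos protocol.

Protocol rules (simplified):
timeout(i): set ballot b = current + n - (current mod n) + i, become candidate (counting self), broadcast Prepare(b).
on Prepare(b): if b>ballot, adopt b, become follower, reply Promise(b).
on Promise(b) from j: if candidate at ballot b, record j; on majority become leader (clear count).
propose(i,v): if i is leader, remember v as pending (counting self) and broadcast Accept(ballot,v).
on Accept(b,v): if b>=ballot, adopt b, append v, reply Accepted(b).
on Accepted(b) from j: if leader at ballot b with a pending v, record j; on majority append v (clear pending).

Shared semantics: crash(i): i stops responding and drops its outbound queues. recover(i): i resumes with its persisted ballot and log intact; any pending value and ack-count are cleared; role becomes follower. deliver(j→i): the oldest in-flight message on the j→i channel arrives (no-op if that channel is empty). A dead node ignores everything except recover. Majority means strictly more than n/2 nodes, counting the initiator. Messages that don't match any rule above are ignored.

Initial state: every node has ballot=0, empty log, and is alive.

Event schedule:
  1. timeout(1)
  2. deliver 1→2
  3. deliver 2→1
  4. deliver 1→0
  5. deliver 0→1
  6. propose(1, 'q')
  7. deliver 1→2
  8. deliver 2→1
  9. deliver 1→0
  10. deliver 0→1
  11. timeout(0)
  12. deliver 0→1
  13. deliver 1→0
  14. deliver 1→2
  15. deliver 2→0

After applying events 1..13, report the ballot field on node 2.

4

e1 timeout(1): 1[cand,b=4,-]
e2 deliver 1→2: 2[foll,b=4,-]
e3 deliver 2→1: 1[lead,b=4,-]
e4 deliver 1→0: 0[foll,b=4,-]
e5 deliver 0→1: ·
e6 propose(1,'q'): ·
e7 deliver 1→2: 2[foll,b=4,q]
e8 deliver 2→1: 1[lead,b=4,q]
e9 deliver 1→0: 0[foll,b=4,q]
e10 deliver 0→1: ·
e11 timeout(0): 0[cand,b=6,q]
e12 deliver 0→1: 1[foll,b=6,q]
e13 deliver 1→0: 0[lead,b=6,q]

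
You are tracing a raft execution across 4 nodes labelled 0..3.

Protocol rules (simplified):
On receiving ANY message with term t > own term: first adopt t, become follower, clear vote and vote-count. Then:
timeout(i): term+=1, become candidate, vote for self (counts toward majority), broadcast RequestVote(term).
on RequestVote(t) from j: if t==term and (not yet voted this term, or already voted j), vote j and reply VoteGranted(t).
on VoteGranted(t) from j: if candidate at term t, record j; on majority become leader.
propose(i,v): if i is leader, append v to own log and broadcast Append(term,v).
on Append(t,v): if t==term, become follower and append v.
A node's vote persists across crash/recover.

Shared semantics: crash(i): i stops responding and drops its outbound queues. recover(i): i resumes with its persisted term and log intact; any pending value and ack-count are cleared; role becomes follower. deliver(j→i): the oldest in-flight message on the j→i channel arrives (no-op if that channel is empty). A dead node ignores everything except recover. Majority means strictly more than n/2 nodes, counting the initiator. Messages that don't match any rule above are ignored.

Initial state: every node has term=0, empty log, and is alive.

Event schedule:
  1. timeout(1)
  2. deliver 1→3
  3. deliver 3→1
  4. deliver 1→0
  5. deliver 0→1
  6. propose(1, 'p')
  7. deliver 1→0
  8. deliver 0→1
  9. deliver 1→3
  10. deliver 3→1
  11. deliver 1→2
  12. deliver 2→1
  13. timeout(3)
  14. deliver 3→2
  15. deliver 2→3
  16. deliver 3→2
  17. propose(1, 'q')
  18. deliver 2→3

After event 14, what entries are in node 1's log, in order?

p

step 1 timeout(1): 1={cand,t=1,log=-}
step 2 deliver 1→3: 3={foll,t=1,log=-}
step 3 deliver 3→1: —
step 4 deliver 1→0: 0={foll,t=1,log=-}
step 5 deliver 0→1: 1={lead,t=1,log=-}
step 6 propose(1,'p'): 1={lead,t=1,log=p}
step 7 deliver 1→0: 0={foll,t=1,log=p}
step 8 deliver 0→1: —
step 9 deliver 1→3: 3={foll,t=1,log=p}
step 10 deliver 3→1: —
step 11 deliver 1→2: 2={foll,t=1,log=-}
step 12 deliver 2→1: —
step 13 timeout(3): 3={cand,t=2,log=p}
step 14 deliver 3→2: 2={foll,t=2,log=-}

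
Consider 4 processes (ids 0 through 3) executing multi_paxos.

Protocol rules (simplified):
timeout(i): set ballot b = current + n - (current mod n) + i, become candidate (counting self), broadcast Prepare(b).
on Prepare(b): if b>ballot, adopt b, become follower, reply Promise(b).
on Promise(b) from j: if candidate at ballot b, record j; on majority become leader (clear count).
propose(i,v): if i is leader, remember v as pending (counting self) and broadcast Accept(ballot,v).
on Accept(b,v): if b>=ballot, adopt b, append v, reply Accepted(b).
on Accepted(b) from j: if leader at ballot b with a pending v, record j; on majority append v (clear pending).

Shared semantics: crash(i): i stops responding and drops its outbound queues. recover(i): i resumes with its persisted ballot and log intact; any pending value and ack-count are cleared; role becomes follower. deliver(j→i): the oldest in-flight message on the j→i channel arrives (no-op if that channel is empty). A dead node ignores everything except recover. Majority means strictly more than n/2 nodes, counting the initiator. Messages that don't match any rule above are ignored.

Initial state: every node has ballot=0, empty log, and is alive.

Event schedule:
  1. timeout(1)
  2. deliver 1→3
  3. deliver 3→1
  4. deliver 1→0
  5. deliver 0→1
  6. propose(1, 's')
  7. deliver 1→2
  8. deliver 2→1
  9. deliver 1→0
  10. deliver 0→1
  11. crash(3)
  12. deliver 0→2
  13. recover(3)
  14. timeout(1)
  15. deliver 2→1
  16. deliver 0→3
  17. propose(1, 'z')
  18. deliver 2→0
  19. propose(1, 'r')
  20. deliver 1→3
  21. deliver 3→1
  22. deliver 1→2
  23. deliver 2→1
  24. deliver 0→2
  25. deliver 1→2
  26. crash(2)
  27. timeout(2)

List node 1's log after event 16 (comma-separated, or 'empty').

[1] timeout(1) → N1(cand b5 [-])
[2] deliver 1→3 → N3(foll b5 [-])
[3] deliver 3→1 → ∅
[4] deliver 1→0 → N0(foll b5 [-])
[5] deliver 0→1 → N1(lead b5 [-])
[6] propose(1,'s') → ∅
[7] deliver 1→2 → N2(foll b5 [-])
[8] deliver 2→1 → ∅
[9] deliver 1→0 → N0(foll b5 [s])
[10] deliver 0→1 → ∅
[11] crash(3) → N3(✗foll b5 [-])
[12] deliver 0→2 → ∅
[13] recover(3) → N3(foll b5 [-])
[14] timeout(1) → N1(cand b9 [-])
[15] deliver 2→1 → ∅
[16] deliver 0→3 → ∅

empty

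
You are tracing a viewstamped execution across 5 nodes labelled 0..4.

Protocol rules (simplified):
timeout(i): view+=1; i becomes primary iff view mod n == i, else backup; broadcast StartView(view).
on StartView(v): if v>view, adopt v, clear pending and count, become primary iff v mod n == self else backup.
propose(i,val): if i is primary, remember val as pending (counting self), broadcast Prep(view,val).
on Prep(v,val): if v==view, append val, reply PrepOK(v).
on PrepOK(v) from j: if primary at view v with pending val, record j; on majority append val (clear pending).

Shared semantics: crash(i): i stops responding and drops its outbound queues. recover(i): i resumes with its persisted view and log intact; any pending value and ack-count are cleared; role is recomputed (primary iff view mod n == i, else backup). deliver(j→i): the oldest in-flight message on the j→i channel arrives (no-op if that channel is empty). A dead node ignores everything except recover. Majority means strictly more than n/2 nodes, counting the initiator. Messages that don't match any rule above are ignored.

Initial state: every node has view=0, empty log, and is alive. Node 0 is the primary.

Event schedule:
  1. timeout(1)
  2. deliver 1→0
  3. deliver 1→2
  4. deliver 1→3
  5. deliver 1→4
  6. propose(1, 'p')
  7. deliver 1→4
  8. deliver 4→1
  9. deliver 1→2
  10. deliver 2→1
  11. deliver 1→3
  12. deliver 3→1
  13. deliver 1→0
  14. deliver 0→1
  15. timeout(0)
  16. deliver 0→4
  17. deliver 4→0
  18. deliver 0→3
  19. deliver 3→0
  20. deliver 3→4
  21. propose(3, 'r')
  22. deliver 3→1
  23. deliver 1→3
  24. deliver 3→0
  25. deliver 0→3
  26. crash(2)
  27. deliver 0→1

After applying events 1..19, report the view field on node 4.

2

after 1 — timeout(1): n1:prim/v1/[-]
after 2 — deliver 1→0: n0:back/v1/[-]
after 3 — deliver 1→2: n2:back/v1/[-]
after 4 — deliver 1→3: n3:back/v1/[-]
after 5 — deliver 1→4: n4:back/v1/[-]
after 6 — propose(1,'p'): ·
after 7 — deliver 1→4: n4:back/v1/[p]
after 8 — deliver 4→1: ·
after 9 — deliver 1→2: n2:back/v1/[p]
after 10 — deliver 2→1: n1:prim/v1/[p]
after 11 — deliver 1→3: n3:back/v1/[p]
after 12 — deliver 3→1: ·
after 13 — deliver 1→0: n0:back/v1/[p]
after 14 — deliver 0→1: ·
after 15 — timeout(0): n0:back/v2/[p]
after 16 — deliver 0→4: n4:back/v2/[p]
after 17 — deliver 4→0: ·
after 18 — deliver 0→3: n3:back/v2/[p]
after 19 — deliver 3→0: ·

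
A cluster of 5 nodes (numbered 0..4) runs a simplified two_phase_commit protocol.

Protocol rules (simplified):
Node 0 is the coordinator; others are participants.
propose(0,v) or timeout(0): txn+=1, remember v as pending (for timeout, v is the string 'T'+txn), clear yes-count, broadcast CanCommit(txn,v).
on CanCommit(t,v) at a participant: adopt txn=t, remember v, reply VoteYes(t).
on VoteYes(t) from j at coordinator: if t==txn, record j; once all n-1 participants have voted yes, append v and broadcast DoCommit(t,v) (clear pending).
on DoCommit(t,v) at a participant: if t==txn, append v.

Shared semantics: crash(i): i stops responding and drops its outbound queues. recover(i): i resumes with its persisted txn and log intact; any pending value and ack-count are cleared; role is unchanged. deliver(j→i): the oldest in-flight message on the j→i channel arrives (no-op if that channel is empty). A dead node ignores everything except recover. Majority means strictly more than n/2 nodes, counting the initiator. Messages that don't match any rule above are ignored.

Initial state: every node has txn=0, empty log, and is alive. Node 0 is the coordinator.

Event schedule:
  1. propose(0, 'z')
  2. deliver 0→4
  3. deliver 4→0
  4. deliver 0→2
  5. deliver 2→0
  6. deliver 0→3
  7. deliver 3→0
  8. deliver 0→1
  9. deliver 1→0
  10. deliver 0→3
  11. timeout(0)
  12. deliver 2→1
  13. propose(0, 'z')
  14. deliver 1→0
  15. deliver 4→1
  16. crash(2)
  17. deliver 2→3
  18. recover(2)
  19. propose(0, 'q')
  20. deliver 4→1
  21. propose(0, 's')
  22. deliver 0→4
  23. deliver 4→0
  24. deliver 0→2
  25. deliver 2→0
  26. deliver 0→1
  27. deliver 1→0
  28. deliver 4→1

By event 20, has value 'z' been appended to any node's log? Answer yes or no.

yes

1. propose(0,'z'):  <0:coor t1 ->
2. deliver 0→4:  <4:part t1 ->
3. deliver 4→0:  nop
4. deliver 0→2:  <2:part t1 ->
5. deliver 2→0:  nop
6. deliver 0→3:  <3:part t1 ->
7. deliver 3→0:  nop
8. deliver 0→1:  <1:part t1 ->
9. deliver 1→0:  <0:coor t1 z>
10. deliver 0→3:  <3:part t1 z>
11. timeout(0):  <0:coor t2 z>
12. deliver 2→1:  nop
13. propose(0,'z'):  <0:coor t3 z>
14. deliver 1→0:  nop
15. deliver 4→1:  nop
16. crash(2):  <2:✗part t1 ->
17. deliver 2→3:  nop
18. recover(2):  <2:part t1 ->
19. propose(0,'q'):  <0:coor t4 z>
20. deliver 4→1:  nop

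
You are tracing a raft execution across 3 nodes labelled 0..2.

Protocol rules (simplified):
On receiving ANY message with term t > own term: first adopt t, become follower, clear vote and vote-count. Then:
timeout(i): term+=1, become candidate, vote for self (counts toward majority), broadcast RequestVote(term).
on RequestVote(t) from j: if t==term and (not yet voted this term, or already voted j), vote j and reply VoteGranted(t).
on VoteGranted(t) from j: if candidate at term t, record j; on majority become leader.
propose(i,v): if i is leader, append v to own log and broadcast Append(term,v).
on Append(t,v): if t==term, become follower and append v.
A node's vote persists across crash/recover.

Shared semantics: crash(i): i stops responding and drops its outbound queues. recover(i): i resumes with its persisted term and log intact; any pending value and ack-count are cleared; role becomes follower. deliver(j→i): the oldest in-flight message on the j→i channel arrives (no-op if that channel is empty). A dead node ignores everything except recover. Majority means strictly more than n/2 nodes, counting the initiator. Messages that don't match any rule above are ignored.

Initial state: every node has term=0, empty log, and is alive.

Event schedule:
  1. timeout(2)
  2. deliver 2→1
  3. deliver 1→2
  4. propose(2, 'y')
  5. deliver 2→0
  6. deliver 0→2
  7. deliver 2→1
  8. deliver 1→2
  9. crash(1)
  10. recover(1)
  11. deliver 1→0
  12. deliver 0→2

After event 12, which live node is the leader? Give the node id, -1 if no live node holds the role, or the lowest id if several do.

2

e1 timeout(2): 2[cand,t=1,-]
e2 deliver 2→1: 1[foll,t=1,-]
e3 deliver 1→2: 2[lead,t=1,-]
e4 propose(2,'y'): 2[lead,t=1,y]
e5 deliver 2→0: 0[foll,t=1,-]
e6 deliver 0→2: ·
e7 deliver 2→1: 1[foll,t=1,y]
e8 deliver 1→2: ·
e9 crash(1): 1[✗foll,t=1,y]
e10 recover(1): 1[foll,t=1,y]
e11 deliver 1→0: ·
e12 deliver 0→2: ·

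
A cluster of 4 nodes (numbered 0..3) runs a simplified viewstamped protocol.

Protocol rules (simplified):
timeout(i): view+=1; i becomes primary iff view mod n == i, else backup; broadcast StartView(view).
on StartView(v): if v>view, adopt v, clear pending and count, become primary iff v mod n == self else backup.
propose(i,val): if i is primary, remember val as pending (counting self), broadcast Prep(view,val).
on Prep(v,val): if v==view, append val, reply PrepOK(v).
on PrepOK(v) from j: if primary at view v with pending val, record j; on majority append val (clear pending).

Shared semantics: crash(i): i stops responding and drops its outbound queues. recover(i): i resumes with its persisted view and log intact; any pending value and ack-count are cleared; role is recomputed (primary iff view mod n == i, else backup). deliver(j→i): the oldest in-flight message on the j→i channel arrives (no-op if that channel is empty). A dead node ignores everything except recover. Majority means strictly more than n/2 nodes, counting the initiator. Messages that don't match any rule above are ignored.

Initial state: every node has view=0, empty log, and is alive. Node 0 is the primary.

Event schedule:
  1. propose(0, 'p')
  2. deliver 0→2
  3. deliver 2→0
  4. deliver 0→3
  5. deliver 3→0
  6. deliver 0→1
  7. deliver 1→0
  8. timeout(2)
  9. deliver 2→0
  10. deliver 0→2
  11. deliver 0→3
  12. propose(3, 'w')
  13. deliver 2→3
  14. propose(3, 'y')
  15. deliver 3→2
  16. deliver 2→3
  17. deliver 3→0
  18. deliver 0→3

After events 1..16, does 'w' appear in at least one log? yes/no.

after 1 — propose(0,'p'): ·
after 2 — deliver 0→2: n2:back/v0/[p]
after 3 — deliver 2→0: ·
after 4 — deliver 0→3: n3:back/v0/[p]
after 5 — deliver 3→0: n0:prim/v0/[p]
after 6 — deliver 0→1: n1:back/v0/[p]
after 7 — deliver 1→0: ·
after 8 — timeout(2): n2:back/v1/[p]
after 9 — deliver 2→0: n0:back/v1/[p]
after 10 — deliver 0→2: ·
after 11 — deliver 0→3: ·
after 12 — propose(3,'w'): ·
after 13 — deliver 2→3: n3:back/v1/[p]
after 14 — propose(3,'y'): ·
after 15 — deliver 3→2: ·
after 16 — deliver 2→3: ·

no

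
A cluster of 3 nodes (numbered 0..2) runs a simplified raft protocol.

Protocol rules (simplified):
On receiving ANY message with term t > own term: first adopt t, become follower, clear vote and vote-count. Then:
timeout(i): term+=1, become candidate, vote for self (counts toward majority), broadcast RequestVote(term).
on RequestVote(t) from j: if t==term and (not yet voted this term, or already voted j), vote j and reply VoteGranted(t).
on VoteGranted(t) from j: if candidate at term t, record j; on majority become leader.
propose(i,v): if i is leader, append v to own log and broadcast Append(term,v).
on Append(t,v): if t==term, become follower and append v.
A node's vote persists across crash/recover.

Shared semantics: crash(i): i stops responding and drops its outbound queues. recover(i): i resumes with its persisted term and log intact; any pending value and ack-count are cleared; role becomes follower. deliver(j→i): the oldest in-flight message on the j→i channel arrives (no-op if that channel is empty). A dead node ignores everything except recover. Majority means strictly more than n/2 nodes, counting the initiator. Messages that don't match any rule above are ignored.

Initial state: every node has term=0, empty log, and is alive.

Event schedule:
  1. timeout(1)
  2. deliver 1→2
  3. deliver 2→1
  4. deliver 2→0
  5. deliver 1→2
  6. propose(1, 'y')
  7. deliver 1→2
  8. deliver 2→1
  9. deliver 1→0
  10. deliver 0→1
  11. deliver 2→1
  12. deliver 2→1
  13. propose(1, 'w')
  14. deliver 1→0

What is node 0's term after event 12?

1

1. timeout(1):  <1:cand t1 ->
2. deliver 1→2:  <2:foll t1 ->
3. deliver 2→1:  <1:lead t1 ->
4. deliver 2→0:  nop
5. deliver 1→2:  nop
6. propose(1,'y'):  <1:lead t1 y>
7. deliver 1→2:  <2:foll t1 y>
8. deliver 2→1:  nop
9. deliver 1→0:  <0:foll t1 ->
10. deliver 0→1:  nop
11. deliver 2→1:  nop
12. deliver 2→1:  nop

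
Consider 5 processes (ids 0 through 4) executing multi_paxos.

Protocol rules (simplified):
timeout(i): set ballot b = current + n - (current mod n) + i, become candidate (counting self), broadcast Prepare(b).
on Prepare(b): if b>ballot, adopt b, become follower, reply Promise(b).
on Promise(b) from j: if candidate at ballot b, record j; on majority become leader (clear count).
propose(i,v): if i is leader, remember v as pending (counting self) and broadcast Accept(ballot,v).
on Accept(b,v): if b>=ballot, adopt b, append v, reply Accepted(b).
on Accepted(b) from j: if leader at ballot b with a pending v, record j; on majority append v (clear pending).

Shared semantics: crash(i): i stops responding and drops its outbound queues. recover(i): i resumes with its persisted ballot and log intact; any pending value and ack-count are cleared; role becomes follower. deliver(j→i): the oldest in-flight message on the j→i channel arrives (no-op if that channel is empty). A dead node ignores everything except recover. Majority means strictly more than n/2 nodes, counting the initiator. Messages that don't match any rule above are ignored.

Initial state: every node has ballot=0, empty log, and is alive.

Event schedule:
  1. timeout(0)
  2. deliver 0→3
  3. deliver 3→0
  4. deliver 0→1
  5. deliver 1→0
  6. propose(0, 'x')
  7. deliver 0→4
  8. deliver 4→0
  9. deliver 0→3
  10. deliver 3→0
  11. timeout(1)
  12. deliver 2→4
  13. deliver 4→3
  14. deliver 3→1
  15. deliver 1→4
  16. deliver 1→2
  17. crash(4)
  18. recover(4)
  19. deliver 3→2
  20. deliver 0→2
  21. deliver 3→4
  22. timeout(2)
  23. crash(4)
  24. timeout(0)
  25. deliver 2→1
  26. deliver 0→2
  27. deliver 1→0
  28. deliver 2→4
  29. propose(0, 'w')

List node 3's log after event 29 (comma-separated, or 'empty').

x

after 1 — timeout(0): n0:cand/b5/[-]
after 2 — deliver 0→3: n3:foll/b5/[-]
after 3 — deliver 3→0: ·
after 4 — deliver 0→1: n1:foll/b5/[-]
after 5 — deliver 1→0: n0:lead/b5/[-]
after 6 — propose(0,'x'): ·
after 7 — deliver 0→4: n4:foll/b5/[-]
after 8 — deliver 4→0: ·
after 9 — deliver 0→3: n3:foll/b5/[x]
after 10 — deliver 3→0: ·
after 11 — timeout(1): n1:cand/b11/[-]
after 12 — deliver 2→4: ·
after 13 — deliver 4→3: ·
after 14 — deliver 3→1: ·
after 15 — deliver 1→4: n4:foll/b11/[-]
after 16 — deliver 1→2: n2:foll/b11/[-]
after 17 — crash(4): n4:✗foll/b11/[-]
after 18 — recover(4): n4:foll/b11/[-]
after 19 — deliver 3→2: ·
after 20 — deliver 0→2: ·
after 21 — deliver 3→4: ·
after 22 — timeout(2): n2:cand/b17/[-]
after 23 — crash(4): n4:✗foll/b11/[-]
after 24 — timeout(0): n0:cand/b10/[-]
after 25 — deliver 2→1: ·
after 26 — deliver 0→2: ·
after 27 — deliver 1→0: n0:foll/b11/[-]
after 28 — deliver 2→4: ·
after 29 — propose(0,'w'): ·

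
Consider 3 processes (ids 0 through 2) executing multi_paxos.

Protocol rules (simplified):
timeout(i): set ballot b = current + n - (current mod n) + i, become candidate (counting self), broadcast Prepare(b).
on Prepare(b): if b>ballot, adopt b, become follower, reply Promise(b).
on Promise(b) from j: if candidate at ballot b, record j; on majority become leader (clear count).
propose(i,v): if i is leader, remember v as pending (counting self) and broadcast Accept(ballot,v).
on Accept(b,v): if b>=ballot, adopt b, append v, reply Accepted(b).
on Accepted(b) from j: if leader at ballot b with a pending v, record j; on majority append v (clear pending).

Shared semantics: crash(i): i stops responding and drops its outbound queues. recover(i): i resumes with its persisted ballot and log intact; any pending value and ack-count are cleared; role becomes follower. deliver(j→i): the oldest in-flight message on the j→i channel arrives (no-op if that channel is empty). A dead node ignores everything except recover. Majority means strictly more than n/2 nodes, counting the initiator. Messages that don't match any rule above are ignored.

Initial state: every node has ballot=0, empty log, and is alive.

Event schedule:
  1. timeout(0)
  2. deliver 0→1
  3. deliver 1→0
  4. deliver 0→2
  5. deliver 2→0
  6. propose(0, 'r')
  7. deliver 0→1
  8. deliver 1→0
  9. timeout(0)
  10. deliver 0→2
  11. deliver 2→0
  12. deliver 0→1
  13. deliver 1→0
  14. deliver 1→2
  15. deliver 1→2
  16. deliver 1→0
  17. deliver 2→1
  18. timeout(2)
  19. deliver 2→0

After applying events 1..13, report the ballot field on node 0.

1. timeout(0):  <0:cand b3 ->
2. deliver 0→1:  <1:foll b3 ->
3. deliver 1→0:  <0:lead b3 ->
4. deliver 0→2:  <2:foll b3 ->
5. deliver 2→0:  nop
6. propose(0,'r'):  nop
7. deliver 0→1:  <1:foll b3 r>
8. deliver 1→0:  <0:lead b3 r>
9. timeout(0):  <0:cand b6 r>
10. deliver 0→2:  <2:foll b3 r>
11. deliver 2→0:  nop
12. deliver 0→1:  <1:foll b6 r>
13. deliver 1→0:  <0:lead b6 r>

6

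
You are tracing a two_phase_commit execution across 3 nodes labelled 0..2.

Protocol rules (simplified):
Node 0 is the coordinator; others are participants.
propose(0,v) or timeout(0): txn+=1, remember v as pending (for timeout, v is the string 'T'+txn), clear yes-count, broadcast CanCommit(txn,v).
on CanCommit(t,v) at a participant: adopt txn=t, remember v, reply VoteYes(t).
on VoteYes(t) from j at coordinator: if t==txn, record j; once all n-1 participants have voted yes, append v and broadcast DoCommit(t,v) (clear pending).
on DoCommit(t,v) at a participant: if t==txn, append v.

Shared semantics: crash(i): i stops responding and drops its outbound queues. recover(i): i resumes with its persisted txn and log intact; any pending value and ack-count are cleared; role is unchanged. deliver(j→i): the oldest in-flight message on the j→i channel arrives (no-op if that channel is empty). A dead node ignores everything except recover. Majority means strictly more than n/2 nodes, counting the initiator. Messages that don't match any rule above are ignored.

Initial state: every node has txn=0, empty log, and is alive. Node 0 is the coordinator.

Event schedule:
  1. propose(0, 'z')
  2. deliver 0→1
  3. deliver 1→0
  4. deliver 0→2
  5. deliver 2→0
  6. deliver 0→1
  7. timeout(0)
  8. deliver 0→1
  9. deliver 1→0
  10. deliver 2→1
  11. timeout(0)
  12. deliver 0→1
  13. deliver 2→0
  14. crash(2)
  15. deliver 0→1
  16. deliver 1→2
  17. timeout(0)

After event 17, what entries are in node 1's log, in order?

[1] propose(0,'z') → N0(coor t1 [-])
[2] deliver 0→1 → N1(part t1 [-])
[3] deliver 1→0 → ∅
[4] deliver 0→2 → N2(part t1 [-])
[5] deliver 2→0 → N0(coor t1 [z])
[6] deliver 0→1 → N1(part t1 [z])
[7] timeout(0) → N0(coor t2 [z])
[8] deliver 0→1 → N1(part t2 [z])
[9] deliver 1→0 → ∅
[10] deliver 2→1 → ∅
[11] timeout(0) → N0(coor t3 [z])
[12] deliver 0→1 → N1(part t3 [z])
[13] deliver 2→0 → ∅
[14] crash(2) → N2(✗part t1 [-])
[15] deliver 0→1 → ∅
[16] deliver 1→2 → ∅
[17] timeout(0) → N0(coor t4 [z])

z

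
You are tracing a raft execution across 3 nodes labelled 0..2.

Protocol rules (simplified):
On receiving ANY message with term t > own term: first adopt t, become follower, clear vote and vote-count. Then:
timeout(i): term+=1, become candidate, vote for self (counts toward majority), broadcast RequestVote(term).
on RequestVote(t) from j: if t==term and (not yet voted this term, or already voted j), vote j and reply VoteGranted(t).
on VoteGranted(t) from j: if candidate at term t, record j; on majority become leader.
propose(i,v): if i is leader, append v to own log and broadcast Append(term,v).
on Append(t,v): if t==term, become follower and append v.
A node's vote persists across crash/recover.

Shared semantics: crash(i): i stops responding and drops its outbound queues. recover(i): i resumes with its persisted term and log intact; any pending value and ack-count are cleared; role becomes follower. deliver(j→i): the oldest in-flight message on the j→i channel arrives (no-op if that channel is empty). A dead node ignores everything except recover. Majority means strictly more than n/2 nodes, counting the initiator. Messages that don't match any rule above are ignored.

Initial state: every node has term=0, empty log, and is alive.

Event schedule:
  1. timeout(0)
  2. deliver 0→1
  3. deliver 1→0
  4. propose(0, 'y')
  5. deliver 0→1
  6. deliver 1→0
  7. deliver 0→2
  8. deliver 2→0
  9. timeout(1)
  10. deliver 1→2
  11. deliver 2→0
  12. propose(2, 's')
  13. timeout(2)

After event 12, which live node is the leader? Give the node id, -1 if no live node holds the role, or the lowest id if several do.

0

after 1 — timeout(0): n0:cand/t1/[-]
after 2 — deliver 0→1: n1:foll/t1/[-]
after 3 — deliver 1→0: n0:lead/t1/[-]
after 4 — propose(0,'y'): n0:lead/t1/[y]
after 5 — deliver 0→1: n1:foll/t1/[y]
after 6 — deliver 1→0: ·
after 7 — deliver 0→2: n2:foll/t1/[-]
after 8 — deliver 2→0: ·
after 9 — timeout(1): n1:cand/t2/[y]
after 10 — deliver 1→2: n2:foll/t2/[-]
after 11 — deliver 2→0: ·
after 12 — propose(2,'s'): ·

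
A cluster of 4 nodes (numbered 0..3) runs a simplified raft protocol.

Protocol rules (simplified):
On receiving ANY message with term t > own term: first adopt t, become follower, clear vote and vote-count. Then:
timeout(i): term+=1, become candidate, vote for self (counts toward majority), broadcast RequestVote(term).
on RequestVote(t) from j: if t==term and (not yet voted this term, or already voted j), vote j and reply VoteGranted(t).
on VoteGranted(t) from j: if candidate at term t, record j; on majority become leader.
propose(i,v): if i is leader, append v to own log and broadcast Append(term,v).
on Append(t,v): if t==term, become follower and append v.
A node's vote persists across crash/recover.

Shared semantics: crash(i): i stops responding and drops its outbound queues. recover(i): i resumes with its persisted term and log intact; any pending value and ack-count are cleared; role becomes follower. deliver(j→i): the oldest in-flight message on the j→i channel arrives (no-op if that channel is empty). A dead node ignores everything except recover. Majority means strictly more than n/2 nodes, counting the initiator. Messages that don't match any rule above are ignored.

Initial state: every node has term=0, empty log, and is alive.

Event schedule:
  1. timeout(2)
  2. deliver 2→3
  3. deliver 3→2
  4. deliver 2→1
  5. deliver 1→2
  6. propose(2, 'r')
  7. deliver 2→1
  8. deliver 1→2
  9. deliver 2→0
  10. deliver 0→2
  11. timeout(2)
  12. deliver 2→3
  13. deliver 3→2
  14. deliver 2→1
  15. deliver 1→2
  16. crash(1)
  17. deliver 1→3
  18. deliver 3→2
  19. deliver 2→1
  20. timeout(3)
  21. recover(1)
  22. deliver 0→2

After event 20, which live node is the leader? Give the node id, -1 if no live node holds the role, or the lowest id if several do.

step 1 timeout(2): 2={cand,t=1,log=-}
step 2 deliver 2→3: 3={foll,t=1,log=-}
step 3 deliver 3→2: —
step 4 deliver 2→1: 1={foll,t=1,log=-}
step 5 deliver 1→2: 2={lead,t=1,log=-}
step 6 propose(2,'r'): 2={lead,t=1,log=r}
step 7 deliver 2→1: 1={foll,t=1,log=r}
step 8 deliver 1→2: —
step 9 deliver 2→0: 0={foll,t=1,log=-}
step 10 deliver 0→2: —
step 11 timeout(2): 2={cand,t=2,log=r}
step 12 deliver 2→3: 3={foll,t=1,log=r}
step 13 deliver 3→2: —
step 14 deliver 2→1: 1={foll,t=2,log=r}
step 15 deliver 1→2: —
step 16 crash(1): 1={✗foll,t=2,log=r}
step 17 deliver 1→3: —
step 18 deliver 3→2: —
step 19 deliver 2→1: —
step 20 timeout(3): 3={cand,t=2,log=r}

-1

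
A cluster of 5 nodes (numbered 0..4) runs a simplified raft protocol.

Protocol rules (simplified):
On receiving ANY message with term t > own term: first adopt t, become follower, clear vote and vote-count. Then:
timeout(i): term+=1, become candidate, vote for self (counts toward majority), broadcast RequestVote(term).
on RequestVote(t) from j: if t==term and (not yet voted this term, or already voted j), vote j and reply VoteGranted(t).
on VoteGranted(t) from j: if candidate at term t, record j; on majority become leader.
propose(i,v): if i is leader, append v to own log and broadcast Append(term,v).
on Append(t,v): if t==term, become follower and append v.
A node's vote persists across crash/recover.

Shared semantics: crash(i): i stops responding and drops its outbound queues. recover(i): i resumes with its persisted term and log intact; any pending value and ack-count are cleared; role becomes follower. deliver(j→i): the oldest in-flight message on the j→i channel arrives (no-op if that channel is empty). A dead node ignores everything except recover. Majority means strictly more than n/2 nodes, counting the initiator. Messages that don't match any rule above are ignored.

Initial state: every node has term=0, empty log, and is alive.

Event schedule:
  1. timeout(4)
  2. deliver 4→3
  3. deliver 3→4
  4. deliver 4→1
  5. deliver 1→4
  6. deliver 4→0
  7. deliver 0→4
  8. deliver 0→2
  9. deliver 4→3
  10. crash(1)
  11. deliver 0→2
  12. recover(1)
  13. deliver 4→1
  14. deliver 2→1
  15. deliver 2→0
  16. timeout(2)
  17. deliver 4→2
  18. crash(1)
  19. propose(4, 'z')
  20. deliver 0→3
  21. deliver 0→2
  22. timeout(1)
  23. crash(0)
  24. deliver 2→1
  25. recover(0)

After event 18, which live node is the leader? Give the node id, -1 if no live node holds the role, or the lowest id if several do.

step 1 timeout(4): 4={cand,t=1,log=-}
step 2 deliver 4→3: 3={foll,t=1,log=-}
step 3 deliver 3→4: —
step 4 deliver 4→1: 1={foll,t=1,log=-}
step 5 deliver 1→4: 4={lead,t=1,log=-}
step 6 deliver 4→0: 0={foll,t=1,log=-}
step 7 deliver 0→4: —
step 8 deliver 0→2: —
step 9 deliver 4→3: —
step 10 crash(1): 1={✗foll,t=1,log=-}
step 11 deliver 0→2: —
step 12 recover(1): 1={foll,t=1,log=-}
step 13 deliver 4→1: —
step 14 deliver 2→1: —
step 15 deliver 2→0: —
step 16 timeout(2): 2={cand,t=1,log=-}
step 17 deliver 4→2: —
step 18 crash(1): 1={✗foll,t=1,log=-}

4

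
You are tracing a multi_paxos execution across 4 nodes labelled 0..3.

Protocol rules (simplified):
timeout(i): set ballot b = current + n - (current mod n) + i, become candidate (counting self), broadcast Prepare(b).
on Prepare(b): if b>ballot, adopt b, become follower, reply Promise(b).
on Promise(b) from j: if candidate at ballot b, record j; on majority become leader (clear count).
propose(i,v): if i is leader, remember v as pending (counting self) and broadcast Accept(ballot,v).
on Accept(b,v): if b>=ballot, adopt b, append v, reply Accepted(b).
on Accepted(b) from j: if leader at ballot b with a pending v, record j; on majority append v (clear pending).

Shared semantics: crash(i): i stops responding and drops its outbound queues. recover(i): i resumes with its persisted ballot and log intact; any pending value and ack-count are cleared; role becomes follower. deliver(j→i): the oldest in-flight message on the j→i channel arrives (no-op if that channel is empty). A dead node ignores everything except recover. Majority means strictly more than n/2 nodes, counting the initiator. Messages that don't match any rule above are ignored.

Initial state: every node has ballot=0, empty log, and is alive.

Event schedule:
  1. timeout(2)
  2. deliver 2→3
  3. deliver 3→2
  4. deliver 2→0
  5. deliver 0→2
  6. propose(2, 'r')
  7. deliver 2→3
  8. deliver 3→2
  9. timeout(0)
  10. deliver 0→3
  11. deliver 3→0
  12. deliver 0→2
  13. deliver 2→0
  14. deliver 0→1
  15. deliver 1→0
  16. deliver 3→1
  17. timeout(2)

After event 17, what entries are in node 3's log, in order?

r

after 1 — timeout(2): n2:cand/b6/[-]
after 2 — deliver 2→3: n3:foll/b6/[-]
after 3 — deliver 3→2: ·
after 4 — deliver 2→0: n0:foll/b6/[-]
after 5 — deliver 0→2: n2:lead/b6/[-]
after 6 — propose(2,'r'): ·
after 7 — deliver 2→3: n3:foll/b6/[r]
after 8 — deliver 3→2: ·
after 9 — timeout(0): n0:cand/b8/[-]
after 10 — deliver 0→3: n3:foll/b8/[r]
after 11 — deliver 3→0: ·
after 12 — deliver 0→2: n2:foll/b8/[-]
after 13 — deliver 2→0: ·
after 14 — deliver 0→1: n1:foll/b8/[-]
after 15 — deliver 1→0: n0:lead/b8/[-]
after 16 — deliver 3→1: ·
after 17 — timeout(2): n2:cand/b14/[-]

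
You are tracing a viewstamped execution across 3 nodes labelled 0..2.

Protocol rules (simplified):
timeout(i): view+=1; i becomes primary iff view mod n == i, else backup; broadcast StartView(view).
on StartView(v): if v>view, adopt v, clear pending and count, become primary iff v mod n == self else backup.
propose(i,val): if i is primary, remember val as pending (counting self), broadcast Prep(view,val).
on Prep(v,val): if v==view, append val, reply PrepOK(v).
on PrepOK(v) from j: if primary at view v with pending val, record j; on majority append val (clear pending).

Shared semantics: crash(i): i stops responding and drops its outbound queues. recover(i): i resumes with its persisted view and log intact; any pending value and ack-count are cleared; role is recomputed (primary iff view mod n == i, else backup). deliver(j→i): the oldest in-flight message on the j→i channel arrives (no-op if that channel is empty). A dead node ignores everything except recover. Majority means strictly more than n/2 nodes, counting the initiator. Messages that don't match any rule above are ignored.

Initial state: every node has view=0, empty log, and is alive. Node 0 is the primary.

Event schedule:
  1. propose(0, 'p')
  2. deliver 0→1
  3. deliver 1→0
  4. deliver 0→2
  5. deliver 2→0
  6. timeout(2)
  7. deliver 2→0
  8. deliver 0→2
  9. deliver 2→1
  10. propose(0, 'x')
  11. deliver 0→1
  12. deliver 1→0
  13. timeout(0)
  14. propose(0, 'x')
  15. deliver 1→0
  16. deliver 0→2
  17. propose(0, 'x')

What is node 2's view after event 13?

[1] propose(0,'p') → ∅
[2] deliver 0→1 → N1(back v0 [p])
[3] deliver 1→0 → N0(prim v0 [p])
[4] deliver 0→2 → N2(back v0 [p])
[5] deliver 2→0 → ∅
[6] timeout(2) → N2(back v1 [p])
[7] deliver 2→0 → N0(back v1 [p])
[8] deliver 0→2 → ∅
[9] deliver 2→1 → N1(prim v1 [p])
[10] propose(0,'x') → ∅
[11] deliver 0→1 → ∅
[12] deliver 1→0 → ∅
[13] timeout(0) → N0(back v2 [p])

1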